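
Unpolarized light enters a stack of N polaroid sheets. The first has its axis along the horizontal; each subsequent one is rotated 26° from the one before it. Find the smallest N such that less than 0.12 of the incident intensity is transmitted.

N = 8

First polarizer halves the unpolarized light: factor 1/2.
Each further stage multiplies by cos²(26°) = 0.8078.
After N polarizers: T = 0.5·0.8078^(N−1). Require T < 0.12 ⇒ N−1 > ln(0.12/0.5)/ln(0.8078) = 6.69, so N−1 ≥ 7 and N = 8.
Check: N=8 gives T = 0.1123 < 0.12; N=7 gives T = 0.139.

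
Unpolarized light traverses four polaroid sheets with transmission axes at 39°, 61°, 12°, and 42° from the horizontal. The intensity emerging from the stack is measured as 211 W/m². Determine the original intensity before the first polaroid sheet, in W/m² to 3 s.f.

Unpolarized light through the first polarizer → I₁ = ½ I₀, now polarized at 39°.
I₂ = I₁ cos²(61° − 39°) = 0.5 I₀ · cos²(22°) = 0.4298 I₀.
I₃ = I₂ cos²(12° − 61°) = 0.4298 I₀ · cos²(49°) = 0.185 I₀.
I₄ = I₃ cos²(42° − 12°) = 0.185 I₀ · cos²(30°) = 0.1388 I₀.
So 211 W/m² = 0.1388 I₀, giving I₀ = 211/0.1388 = 1521 W/m².

I₀ ≈ 1520 W/m²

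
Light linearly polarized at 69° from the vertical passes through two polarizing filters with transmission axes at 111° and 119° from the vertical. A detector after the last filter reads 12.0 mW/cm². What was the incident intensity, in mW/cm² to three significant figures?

I₀ ≈ 22.2 mW/cm²

I₁ = I₀ cos²(111° − 69°) = I₀ cos²(42°) = 0.5523 I₀.
I₂ = I₁ cos²(119° − 111°) = 0.5523 I₀ · cos²(8°) = 0.5416 I₀.
So 12.0 mW/cm² = 0.5416 I₀, giving I₀ = 12.0/0.5416 = 22.16 mW/cm².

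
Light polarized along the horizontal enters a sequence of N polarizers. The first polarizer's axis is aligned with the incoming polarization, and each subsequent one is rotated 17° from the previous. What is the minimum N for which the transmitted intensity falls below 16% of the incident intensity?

N = 22

First polarizer is aligned with the polarization: full transmission.
Each further stage multiplies by cos²(17°) = 0.9145.
After N polarizers: T = 0.9145^(N−1). Require T < 0.16 ⇒ N−1 > ln(0.16)/ln(0.9145) = 20.51, so N−1 ≥ 21 and N = 22.
Check: N=22 gives T = 0.1531 < 0.16; N=21 gives T = 0.1674.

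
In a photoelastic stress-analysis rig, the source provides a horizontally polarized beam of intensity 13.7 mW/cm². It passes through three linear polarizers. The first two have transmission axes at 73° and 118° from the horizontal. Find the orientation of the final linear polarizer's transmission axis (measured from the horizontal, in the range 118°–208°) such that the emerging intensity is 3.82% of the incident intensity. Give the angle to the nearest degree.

θ ≈ 137°

I₁ = I₀ cos²(73° − 0°) = I₀ cos²(73°) = 0.08548 I₀.
I₂ = I₁ cos²(118° − 73°) = 0.08548 I₀ · cos²(45°) = 0.04274 I₀.
Need I₃/I₀ = 0.0382, so cos²(θ − 118°) = 0.0382 / 0.04274 = 0.8938.
θ − 118° = arccos(√0.8938) = 19.0°, giving θ ≈ 118 + 19.0 = 137.0°.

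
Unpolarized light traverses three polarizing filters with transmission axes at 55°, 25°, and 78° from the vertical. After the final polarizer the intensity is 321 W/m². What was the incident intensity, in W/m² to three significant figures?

Unpolarized light through the first polarizer → I₁ = ½ I₀, now polarized at 55°.
I₂ = I₁ cos²(25° − 55°) = 0.5 I₀ · cos²(30°) = 0.375 I₀.
I₃ = I₂ cos²(78° − 25°) = 0.375 I₀ · cos²(53°) = 0.1358 I₀.
So 321 W/m² = 0.1358 I₀, giving I₀ = 321/0.1358 = 2363 W/m².

I₀ ≈ 2360 W/m²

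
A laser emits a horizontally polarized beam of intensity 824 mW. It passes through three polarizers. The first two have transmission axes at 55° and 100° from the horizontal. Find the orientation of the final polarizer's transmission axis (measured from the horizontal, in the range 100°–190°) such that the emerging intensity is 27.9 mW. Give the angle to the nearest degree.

θ ≈ 163°

I₁ = I₀ cos²(55° − 0°) = I₀ cos²(55°) = 0.329 I₀.
I₂ = I₁ cos²(100° − 55°) = 0.329 I₀ · cos²(45°) = 0.1645 I₀.
Target fraction: 27.9 / 824 mW = 0.03386 of I₀.
Need I₃/I₀ = 0.03386, so cos²(θ − 100°) = 0.03386 / 0.1645 = 0.2058.
θ − 100° = arccos(√0.2058) = 63.0°, giving θ ≈ 100 + 63.0 = 163.0°.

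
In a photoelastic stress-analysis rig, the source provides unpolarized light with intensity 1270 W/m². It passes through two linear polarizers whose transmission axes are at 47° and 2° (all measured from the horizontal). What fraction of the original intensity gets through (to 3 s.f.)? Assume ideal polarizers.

Unpolarized light through the first polarizer → I₁ = 1270 W/m²/2 = 635 W/m², polarized at 47°.
I₂ = I₁ · cos²(45°) = 635 · 0.5 = 317.5 W/m².
Transmitted fraction = 0.25.

I/I₀ ≈ 0.250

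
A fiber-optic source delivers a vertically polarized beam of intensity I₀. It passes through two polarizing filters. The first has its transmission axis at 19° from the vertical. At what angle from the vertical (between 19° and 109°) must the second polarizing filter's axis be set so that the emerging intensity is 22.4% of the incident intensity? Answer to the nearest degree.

I₁ = I₀ cos²(19° − 0°) = I₀ cos²(19°) = 0.894 I₀.
Need I₂/I₀ = 0.224, so cos²(θ − 19°) = 0.224 / 0.894 = 0.2506.
θ − 19° = arccos(√0.2506) = 60.0°, giving θ ≈ 19 + 60.0 = 79.0°.

θ ≈ 79°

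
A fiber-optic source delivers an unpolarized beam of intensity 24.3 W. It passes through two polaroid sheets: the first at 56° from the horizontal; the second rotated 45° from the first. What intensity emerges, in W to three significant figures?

I ≈ 6.08 W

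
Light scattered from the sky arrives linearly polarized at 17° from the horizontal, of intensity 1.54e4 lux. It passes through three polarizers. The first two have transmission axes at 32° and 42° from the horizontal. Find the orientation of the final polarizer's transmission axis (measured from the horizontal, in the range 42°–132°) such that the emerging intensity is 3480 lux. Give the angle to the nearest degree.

θ ≈ 102°

By Malus's law, I₁ = I₀ cos²(32° − 17°) = I₀ cos²(15°) = 0.933 I₀.
I₂ = I₁ cos²(42° − 32°) = 0.933 I₀ · cos²(10°) = 0.9049 I₀.
Target fraction: 3480 / 1.54e4 lux = 0.226 of I₀.
Need I₃/I₀ = 0.226, so cos²(θ − 42°) = 0.226 / 0.9049 = 0.2497.
θ − 42° = arccos(√0.2497) = 60.0°, giving θ ≈ 42 + 60.0 = 102.0°.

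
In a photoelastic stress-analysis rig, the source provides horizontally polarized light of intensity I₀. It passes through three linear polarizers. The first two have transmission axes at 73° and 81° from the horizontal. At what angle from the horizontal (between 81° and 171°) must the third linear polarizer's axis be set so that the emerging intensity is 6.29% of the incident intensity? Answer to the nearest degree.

By Malus's law, I₁ = I₀ cos²(73° − 0°) = I₀ cos²(73°) = 0.08548 I₀.
I₂ = I₁ cos²(81° − 73°) = 0.08548 I₀ · cos²(8°) = 0.08383 I₀.
Need I₃/I₀ = 0.0629, so cos²(θ − 81°) = 0.0629 / 0.08383 = 0.7504.
θ − 81° = arccos(√0.7504) = 30.0°, giving θ ≈ 81 + 30.0 = 111.0°.

θ ≈ 111°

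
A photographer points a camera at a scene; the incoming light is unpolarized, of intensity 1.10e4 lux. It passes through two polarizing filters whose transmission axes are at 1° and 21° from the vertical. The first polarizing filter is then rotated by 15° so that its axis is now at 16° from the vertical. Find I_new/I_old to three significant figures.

I_new/I_old ≈ 1.12

Before rotation:
Unpolarized light through the first polarizer → I₁ = ½ I₀, now polarized at 1°.
I₂ = I₁ cos²(21° − 1°) = 0.5 I₀ · cos²(20°) = 0.4415 I₀.
After rotation:
Unpolarized light through the first polarizer → I₁ = ½ I₀, now polarized at 16°.
I₂ = I₁ cos²(21° − 16°) = 0.5 I₀ · cos²(5°) = 0.4962 I₀.
Ratio = 0.4962 / 0.4415 = 1.124.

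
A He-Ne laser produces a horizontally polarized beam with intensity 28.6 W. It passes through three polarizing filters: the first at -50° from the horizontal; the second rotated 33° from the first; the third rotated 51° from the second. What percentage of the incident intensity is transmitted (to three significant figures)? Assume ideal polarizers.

I₁ = 28.6 W · cos²(50°) = 11.82 W.
I₂ = I₁ · cos²(33°) = 11.82 · 0.7034 = 8.312 W.
I₃ = I₂ · cos²(51°) = 8.312 · 0.396 = 3.292 W.
That is 11.51% of the incident intensity.

≈ 11.5%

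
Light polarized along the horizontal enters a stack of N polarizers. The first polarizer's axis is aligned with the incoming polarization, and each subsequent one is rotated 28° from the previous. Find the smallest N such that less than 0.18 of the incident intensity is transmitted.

N = 8

First polarizer is aligned with the polarization: full transmission.
Each further stage multiplies by cos²(28°) = 0.7796.
After N polarizers: T = 0.7796^(N−1). Require T < 0.18 ⇒ N−1 > ln(0.18)/ln(0.7796) = 6.89, so N−1 ≥ 7 and N = 8.
Check: N=8 gives T = 0.175 < 0.18; N=7 gives T = 0.2245.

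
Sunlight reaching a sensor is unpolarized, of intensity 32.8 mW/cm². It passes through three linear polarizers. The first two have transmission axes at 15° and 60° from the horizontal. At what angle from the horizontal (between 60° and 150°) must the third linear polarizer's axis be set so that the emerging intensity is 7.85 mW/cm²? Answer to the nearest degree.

θ ≈ 72°

Unpolarized light through the first polarizer → I₁ = ½ I₀, now polarized at 15°.
I₂ = I₁ cos²(60° − 15°) = 0.5 I₀ · cos²(45°) = 0.25 I₀.
Target fraction: 7.85 / 32.8 mW/cm² = 0.2393 of I₀.
Need I₃/I₀ = 0.2393, so cos²(θ − 60°) = 0.2393 / 0.25 = 0.9573.
θ − 60° = arccos(√0.9573) = 11.9°, giving θ ≈ 60 + 11.9 = 71.9°.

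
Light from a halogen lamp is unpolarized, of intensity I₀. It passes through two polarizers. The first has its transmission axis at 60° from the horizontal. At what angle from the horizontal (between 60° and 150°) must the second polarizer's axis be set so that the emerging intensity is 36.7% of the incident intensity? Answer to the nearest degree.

Unpolarized light through the first polarizer → I₁ = ½ I₀, now polarized at 60°.
Need I₂/I₀ = 0.367, so cos²(θ − 60°) = 0.367 / 0.5 = 0.734.
θ − 60° = arccos(√0.734) = 31.0°, giving θ ≈ 60 + 31.0 = 91.0°.

θ ≈ 91°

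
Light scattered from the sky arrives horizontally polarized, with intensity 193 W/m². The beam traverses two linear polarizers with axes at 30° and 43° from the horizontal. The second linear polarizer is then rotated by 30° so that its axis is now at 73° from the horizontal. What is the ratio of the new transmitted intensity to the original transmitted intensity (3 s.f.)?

I_new/I_old ≈ 0.563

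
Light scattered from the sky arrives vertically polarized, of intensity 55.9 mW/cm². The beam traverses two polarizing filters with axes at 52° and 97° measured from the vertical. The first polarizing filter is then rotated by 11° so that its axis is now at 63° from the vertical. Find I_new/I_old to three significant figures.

Before rotation:
I₁ = I₀ cos²(52° − 0°) = I₀ cos²(52°) = 0.379 I₀.
I₂ = I₁ cos²(97° − 52°) = 0.379 I₀ · cos²(45°) = 0.1895 I₀.
After rotation:
I₁ = I₀ cos²(63° − 0°) = I₀ cos²(63°) = 0.2061 I₀.
I₂ = I₁ cos²(97° − 63°) = 0.2061 I₀ · cos²(34°) = 0.1417 I₀.
Ratio = 0.1417 / 0.1895 = 0.7475.

I_new/I_old ≈ 0.747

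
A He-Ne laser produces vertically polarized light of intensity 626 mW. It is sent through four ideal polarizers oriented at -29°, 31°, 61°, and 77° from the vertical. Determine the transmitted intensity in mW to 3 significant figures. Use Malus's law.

By Malus's law, I₁ = 626 mW · cos²(29°) = 478.9 mW.
I₂ = I₁ · cos²(60°) = 478.9 · 0.25 = 119.7 mW.
I₃ = I₂ · cos²(30°) = 119.7 · 0.75 = 89.79 mW.
I₄ = I₃ · cos²(16°) = 89.79 · 0.924 = 82.97 mW.

I ≈ 83.0 mW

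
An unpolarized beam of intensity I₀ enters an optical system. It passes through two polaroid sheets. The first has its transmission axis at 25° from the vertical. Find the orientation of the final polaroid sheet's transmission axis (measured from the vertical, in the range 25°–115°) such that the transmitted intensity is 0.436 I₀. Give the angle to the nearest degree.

Unpolarized light through the first polarizer → I₁ = ½ I₀, now polarized at 25°.
Need I₂/I₀ = 0.436, so cos²(θ − 25°) = 0.436 / 0.5 = 0.872.
θ − 25° = arccos(√0.872) = 21.0°, giving θ ≈ 25 + 21.0 = 46.0°.

θ ≈ 46°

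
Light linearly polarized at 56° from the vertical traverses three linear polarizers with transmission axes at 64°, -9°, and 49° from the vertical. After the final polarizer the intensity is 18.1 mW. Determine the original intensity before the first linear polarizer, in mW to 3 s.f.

I₁ = I₀ cos²(64° − 56°) = I₀ cos²(8°) = 0.9806 I₀.
I₂ = I₁ cos²(-9° − 64°) = 0.9806 I₀ · cos²(73°) = 0.08383 I₀.
I₃ = I₂ cos²(49° + 9°) = 0.08383 I₀ · cos²(58°) = 0.02354 I₀.
So 18.1 mW = 0.02354 I₀, giving I₀ = 18.1/0.02354 = 768.9 mW.

I₀ ≈ 769 mW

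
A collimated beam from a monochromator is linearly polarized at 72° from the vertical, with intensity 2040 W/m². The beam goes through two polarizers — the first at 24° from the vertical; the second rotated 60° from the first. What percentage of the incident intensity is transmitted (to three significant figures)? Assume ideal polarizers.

I₁ = 2040 W/m² · cos²(48°) = 913.4 W/m².
I₂ = I₁ · cos²(60°) = 913.4 · 0.25 = 228.3 W/m².
That is 11.19% of the incident intensity.

≈ 11.2%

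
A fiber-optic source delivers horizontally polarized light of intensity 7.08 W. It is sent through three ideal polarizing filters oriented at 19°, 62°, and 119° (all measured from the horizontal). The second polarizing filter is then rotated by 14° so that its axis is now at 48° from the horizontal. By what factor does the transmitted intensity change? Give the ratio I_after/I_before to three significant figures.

Before rotation:
I₁ = I₀ cos²(19° − 0°) = I₀ cos²(19°) = 0.894 I₀.
I₂ = I₁ cos²(62° − 19°) = 0.894 I₀ · cos²(43°) = 0.4782 I₀.
I₃ = I₂ cos²(119° − 62°) = 0.4782 I₀ · cos²(57°) = 0.1418 I₀.
After rotation:
I₁ = I₀ cos²(19° − 0°) = I₀ cos²(19°) = 0.894 I₀.
I₂ = I₁ cos²(48° − 19°) = 0.894 I₀ · cos²(29°) = 0.6839 I₀.
I₃ = I₂ cos²(119° − 48°) = 0.6839 I₀ · cos²(71°) = 0.07249 I₀.
Ratio = 0.07249 / 0.1418 = 0.511.

I_new/I_old ≈ 0.511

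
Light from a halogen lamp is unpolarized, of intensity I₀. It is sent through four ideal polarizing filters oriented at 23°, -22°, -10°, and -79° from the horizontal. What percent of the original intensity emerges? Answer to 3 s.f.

≈ 3.07%

Unpolarized light through the first polarizer → I₁ = ½ I₀, now polarized at 23°.
I₂ = I₁ cos²(-22° − 23°) = 0.5 I₀ · cos²(45°) = 0.25 I₀.
I₃ = I₂ cos²(-10° + 22°) = 0.25 I₀ · cos²(12°) = 0.2392 I₀.
I₄ = I₃ cos²(-79° + 10°) = 0.2392 I₀ · cos²(69°) = 0.03072 I₀.
That is 3.072% of the incident intensity.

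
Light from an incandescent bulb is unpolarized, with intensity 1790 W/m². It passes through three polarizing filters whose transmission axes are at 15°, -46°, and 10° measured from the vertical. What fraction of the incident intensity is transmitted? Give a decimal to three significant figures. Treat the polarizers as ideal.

I/I₀ ≈ 0.0367

Unpolarized light through the first polarizer → I₁ = 1790 W/m²/2 = 895 W/m², polarized at 15°.
I₂ = I₁ · cos²(61°) = 895 · 0.235 = 210.4 W/m².
I₃ = I₂ · cos²(56°) = 210.4 · 0.3127 = 65.78 W/m².
Transmitted fraction = 0.03675.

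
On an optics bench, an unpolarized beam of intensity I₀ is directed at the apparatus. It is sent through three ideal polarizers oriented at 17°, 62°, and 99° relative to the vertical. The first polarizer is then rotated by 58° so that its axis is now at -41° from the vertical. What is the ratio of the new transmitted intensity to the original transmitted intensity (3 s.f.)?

I_new/I_old ≈ 0.101

Before rotation:
Unpolarized light through the first polarizer → I₁ = ½ I₀, now polarized at 17°.
I₂ = I₁ cos²(62° − 17°) = 0.5 I₀ · cos²(45°) = 0.25 I₀.
I₃ = I₂ cos²(99° − 62°) = 0.25 I₀ · cos²(37°) = 0.1595 I₀.
After rotation:
Unpolarized light through the first polarizer → I₁ = ½ I₀, now polarized at -41°.
Angle between axes 1 and 2: 77°. I₂ = 0.5 I₀ · cos²(77°) = 0.0253 I₀.
I₃ = I₂ cos²(99° − 62°) = 0.0253 I₀ · cos²(37°) = 0.01614 I₀.
Ratio = 0.01614 / 0.1595 = 0.1012.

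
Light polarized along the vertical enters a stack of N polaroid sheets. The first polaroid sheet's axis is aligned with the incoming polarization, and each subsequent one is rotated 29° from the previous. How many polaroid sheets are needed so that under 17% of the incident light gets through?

N = 8

First polarizer is aligned with the polarization: full transmission.
Each further stage multiplies by cos²(29°) = 0.765.
After N polarizers: T = 0.765^(N−1). Require T < 0.17 ⇒ N−1 > ln(0.17)/ln(0.765) = 6.61, so N−1 ≥ 7 and N = 8.
Check: N=8 gives T = 0.1533 < 0.17; N=7 gives T = 0.2004.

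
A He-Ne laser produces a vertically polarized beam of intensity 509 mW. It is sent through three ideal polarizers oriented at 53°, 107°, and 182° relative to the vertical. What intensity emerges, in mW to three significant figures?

I ≈ 4.27 mW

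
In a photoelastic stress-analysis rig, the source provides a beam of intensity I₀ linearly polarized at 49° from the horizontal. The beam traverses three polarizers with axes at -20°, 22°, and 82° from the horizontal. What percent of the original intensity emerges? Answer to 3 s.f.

I₁ = I₀ cos²(-20° − 49°) = I₀ cos²(69°) = 0.1284 I₀.
I₂ = I₁ cos²(22° + 20°) = 0.1284 I₀ · cos²(42°) = 0.07093 I₀.
I₃ = I₂ cos²(82° − 22°) = 0.07093 I₀ · cos²(60°) = 0.01773 I₀.
That is 1.773% of the incident intensity.

≈ 1.77%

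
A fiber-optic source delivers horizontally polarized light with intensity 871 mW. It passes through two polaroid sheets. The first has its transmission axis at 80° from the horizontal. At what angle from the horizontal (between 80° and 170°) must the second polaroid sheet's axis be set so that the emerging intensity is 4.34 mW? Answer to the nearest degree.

By Malus's law, I₁ = I₀ cos²(80° − 0°) = I₀ cos²(80°) = 0.03015 I₀.
Target fraction: 4.34 / 871 mW = 0.004983 of I₀.
Need I₂/I₀ = 0.004983, so cos²(θ − 80°) = 0.004983 / 0.03015 = 0.1652.
θ − 80° = arccos(√0.1652) = 66.0°, giving θ ≈ 80 + 66.0 = 146.0°.

θ ≈ 146°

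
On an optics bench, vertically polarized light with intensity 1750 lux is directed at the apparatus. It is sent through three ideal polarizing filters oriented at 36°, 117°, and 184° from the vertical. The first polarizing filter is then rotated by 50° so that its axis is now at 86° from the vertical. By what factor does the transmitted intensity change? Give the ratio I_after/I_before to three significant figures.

I_new/I_old ≈ 0.223

Before rotation:
By Malus's law, I₁ = I₀ cos²(36° − 0°) = I₀ cos²(36°) = 0.6545 I₀.
I₂ = I₁ cos²(117° − 36°) = 0.6545 I₀ · cos²(81°) = 0.01602 I₀.
I₃ = I₂ cos²(184° − 117°) = 0.01602 I₀ · cos²(67°) = 0.002445 I₀.
After rotation:
I₁ = I₀ cos²(86° − 0°) = I₀ cos²(86°) = 0.004866 I₀.
I₂ = I₁ cos²(117° − 86°) = 0.004866 I₀ · cos²(31°) = 0.003575 I₀.
I₃ = I₂ cos²(184° − 117°) = 0.003575 I₀ · cos²(67°) = 0.0005458 I₀.
Ratio = 0.0005458 / 0.002445 = 0.2232.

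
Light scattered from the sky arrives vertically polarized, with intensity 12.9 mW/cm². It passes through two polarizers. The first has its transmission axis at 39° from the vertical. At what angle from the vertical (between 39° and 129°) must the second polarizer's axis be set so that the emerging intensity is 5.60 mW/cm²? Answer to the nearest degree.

I₁ = I₀ cos²(39° − 0°) = I₀ cos²(39°) = 0.604 I₀.
Target fraction: 5.60 / 12.9 mW/cm² = 0.4341 of I₀.
Need I₂/I₀ = 0.4341, so cos²(θ − 39°) = 0.4341 / 0.604 = 0.7188.
θ − 39° = arccos(√0.7188) = 32.0°, giving θ ≈ 39 + 32.0 = 71.0°.

θ ≈ 71°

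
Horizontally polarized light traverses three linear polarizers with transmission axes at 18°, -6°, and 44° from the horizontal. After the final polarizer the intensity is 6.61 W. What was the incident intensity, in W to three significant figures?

By Malus's law, I₁ = I₀ cos²(18° − 0°) = I₀ cos²(18°) = 0.9045 I₀.
I₂ = I₁ cos²(-6° − 18°) = 0.9045 I₀ · cos²(24°) = 0.7549 I₀.
I₃ = I₂ cos²(44° + 6°) = 0.7549 I₀ · cos²(50°) = 0.3119 I₀.
So 6.61 W = 0.3119 I₀, giving I₀ = 6.61/0.3119 = 21.19 W.

I₀ ≈ 21.2 W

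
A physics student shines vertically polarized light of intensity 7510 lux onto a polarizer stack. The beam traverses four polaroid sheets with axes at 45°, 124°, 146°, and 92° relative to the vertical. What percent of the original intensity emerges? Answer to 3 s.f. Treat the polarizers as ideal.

≈ 0.541%

I₁ = 7510 lux · cos²(45°) = 3755 lux.
I₂ = I₁ · cos²(79°) = 3755 · 0.03641 = 136.7 lux.
I₃ = I₂ · cos²(22°) = 136.7 · 0.8597 = 117.5 lux.
I₄ = I₃ · cos²(54°) = 117.5 · 0.3455 = 40.6 lux.
That is 0.5407% of the incident intensity.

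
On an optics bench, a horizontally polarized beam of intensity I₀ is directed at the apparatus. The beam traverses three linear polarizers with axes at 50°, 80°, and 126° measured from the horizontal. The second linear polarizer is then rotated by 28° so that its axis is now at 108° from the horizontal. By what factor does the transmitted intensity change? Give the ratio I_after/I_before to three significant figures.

Before rotation:
By Malus's law, I₁ = I₀ cos²(50° − 0°) = I₀ cos²(50°) = 0.4132 I₀.
I₂ = I₁ cos²(80° − 50°) = 0.4132 I₀ · cos²(30°) = 0.3099 I₀.
I₃ = I₂ cos²(126° − 80°) = 0.3099 I₀ · cos²(46°) = 0.1495 I₀.
After rotation:
I₁ = I₀ cos²(50° − 0°) = I₀ cos²(50°) = 0.4132 I₀.
I₂ = I₁ cos²(108° − 50°) = 0.4132 I₀ · cos²(58°) = 0.116 I₀.
I₃ = I₂ cos²(126° − 108°) = 0.116 I₀ · cos²(18°) = 0.1049 I₀.
Ratio = 0.1049 / 0.1495 = 0.7018.

I_new/I_old ≈ 0.702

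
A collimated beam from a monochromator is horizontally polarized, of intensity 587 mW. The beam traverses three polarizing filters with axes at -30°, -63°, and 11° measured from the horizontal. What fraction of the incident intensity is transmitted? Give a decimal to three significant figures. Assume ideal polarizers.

By Malus's law, I₁ = 587 mW · cos²(30°) = 440.3 mW.
I₂ = I₁ · cos²(33°) = 440.3 · 0.7034 = 309.7 mW.
I₃ = I₂ · cos²(74°) = 309.7 · 0.07598 = 23.53 mW.
Transmitted fraction = 0.04008.

I/I₀ ≈ 0.0401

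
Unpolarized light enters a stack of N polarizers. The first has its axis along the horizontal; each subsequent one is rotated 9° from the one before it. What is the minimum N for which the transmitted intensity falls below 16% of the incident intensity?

N = 47

First polarizer halves the unpolarized light: factor 1/2.
Each further stage multiplies by cos²(9°) = 0.9755.
After N polarizers: T = 0.5·0.9755^(N−1). Require T < 0.16 ⇒ N−1 > ln(0.16/0.5)/ln(0.9755) = 45.99, so N−1 ≥ 46 and N = 47.
Check: N=47 gives T = 0.16 < 0.16; N=46 gives T = 0.164.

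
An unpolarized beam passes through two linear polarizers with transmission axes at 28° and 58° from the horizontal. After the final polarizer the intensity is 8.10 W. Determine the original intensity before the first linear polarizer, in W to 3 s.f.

I₀ ≈ 21.6 W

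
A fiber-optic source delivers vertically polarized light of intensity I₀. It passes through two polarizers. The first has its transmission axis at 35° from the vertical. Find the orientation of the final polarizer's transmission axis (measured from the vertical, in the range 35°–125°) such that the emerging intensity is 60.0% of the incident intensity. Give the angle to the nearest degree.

I₁ = I₀ cos²(35° − 0°) = I₀ cos²(35°) = 0.671 I₀.
Need I₂/I₀ = 0.6, so cos²(θ − 35°) = 0.6 / 0.671 = 0.8942.
θ − 35° = arccos(√0.8942) = 19.0°, giving θ ≈ 35 + 19.0 = 54.0°.

θ ≈ 54°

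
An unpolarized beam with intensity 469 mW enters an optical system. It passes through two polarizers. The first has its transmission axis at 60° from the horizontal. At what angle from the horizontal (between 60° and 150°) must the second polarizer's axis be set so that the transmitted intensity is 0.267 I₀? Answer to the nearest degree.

θ ≈ 103°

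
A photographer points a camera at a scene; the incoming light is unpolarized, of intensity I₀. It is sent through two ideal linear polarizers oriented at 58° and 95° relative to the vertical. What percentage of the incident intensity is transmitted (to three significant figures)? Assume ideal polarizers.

≈ 31.9%

Unpolarized light through the first polarizer → I₁ = ½ I₀, now polarized at 58°.
I₂ = I₁ cos²(95° − 58°) = 0.5 I₀ · cos²(37°) = 0.3189 I₀.
That is 31.89% of the incident intensity.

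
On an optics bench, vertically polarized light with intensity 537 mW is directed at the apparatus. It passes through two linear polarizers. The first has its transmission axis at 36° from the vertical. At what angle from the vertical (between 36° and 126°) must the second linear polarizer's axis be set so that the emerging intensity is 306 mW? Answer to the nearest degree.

I₁ = I₀ cos²(36° − 0°) = I₀ cos²(36°) = 0.6545 I₀.
Target fraction: 306 / 537 mW = 0.5698 of I₀.
Need I₂/I₀ = 0.5698, so cos²(θ − 36°) = 0.5698 / 0.6545 = 0.8706.
θ − 36° = arccos(√0.8706) = 21.1°, giving θ ≈ 36 + 21.1 = 57.1°.

θ ≈ 57°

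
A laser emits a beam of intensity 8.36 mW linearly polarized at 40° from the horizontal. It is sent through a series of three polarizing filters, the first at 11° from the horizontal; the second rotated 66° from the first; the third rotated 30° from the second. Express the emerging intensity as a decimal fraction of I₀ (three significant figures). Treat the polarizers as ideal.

By Malus's law, I₁ = 8.36 mW · cos²(29°) = 6.395 mW.
I₂ = I₁ · cos²(66°) = 6.395 · 0.1654 = 1.058 mW.
I₃ = I₂ · cos²(30°) = 1.058 · 0.75 = 0.7935 mW.
Transmitted fraction = 0.09491.

I/I₀ ≈ 0.0949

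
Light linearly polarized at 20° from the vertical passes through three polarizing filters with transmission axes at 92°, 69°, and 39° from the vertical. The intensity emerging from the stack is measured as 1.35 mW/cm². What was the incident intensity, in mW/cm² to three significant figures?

I₀ ≈ 22.2 mW/cm²

By Malus's law, I₁ = I₀ cos²(92° − 20°) = I₀ cos²(72°) = 0.09549 I₀.
I₂ = I₁ cos²(69° − 92°) = 0.09549 I₀ · cos²(23°) = 0.08091 I₀.
I₃ = I₂ cos²(39° − 69°) = 0.08091 I₀ · cos²(30°) = 0.06068 I₀.
So 1.35 mW/cm² = 0.06068 I₀, giving I₀ = 1.35/0.06068 = 22.25 mW/cm².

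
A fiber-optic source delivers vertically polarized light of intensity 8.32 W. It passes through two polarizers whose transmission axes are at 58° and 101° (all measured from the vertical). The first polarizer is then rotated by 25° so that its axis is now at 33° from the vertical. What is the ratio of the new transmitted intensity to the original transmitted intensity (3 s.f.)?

Before rotation:
By Malus's law, I₁ = I₀ cos²(58° − 0°) = I₀ cos²(58°) = 0.2808 I₀.
I₂ = I₁ cos²(101° − 58°) = 0.2808 I₀ · cos²(43°) = 0.1502 I₀.
After rotation:
I₁ = I₀ cos²(33° − 0°) = I₀ cos²(33°) = 0.7034 I₀.
I₂ = I₁ cos²(101° − 33°) = 0.7034 I₀ · cos²(68°) = 0.0987 I₀.
Ratio = 0.0987 / 0.1502 = 0.6571.

I_new/I_old ≈ 0.657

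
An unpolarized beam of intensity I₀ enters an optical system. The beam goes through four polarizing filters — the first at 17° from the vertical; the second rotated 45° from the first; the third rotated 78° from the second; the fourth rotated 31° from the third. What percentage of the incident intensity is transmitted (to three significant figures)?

Unpolarized light through the first polarizer → I₁ = ½ I₀, now polarized at 17°.
I₂ = I₁ cos²(45°) = 0.5 · 0.5 I₀ = 0.25 I₀.
I₃ = I₂ cos²(78°) = 0.25 · 0.04323 I₀ = 0.01081 I₀.
I₄ = I₃ cos²(31°) = 0.01081 · 0.7347 I₀ = 0.00794 I₀.
That is 0.794% of the incident intensity.

≈ 0.794%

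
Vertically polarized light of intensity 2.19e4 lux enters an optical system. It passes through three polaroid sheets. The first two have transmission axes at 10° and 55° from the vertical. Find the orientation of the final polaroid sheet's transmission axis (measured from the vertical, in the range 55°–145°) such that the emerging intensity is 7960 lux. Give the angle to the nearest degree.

θ ≈ 85°

By Malus's law, I₁ = I₀ cos²(10° − 0°) = I₀ cos²(10°) = 0.9698 I₀.
I₂ = I₁ cos²(55° − 10°) = 0.9698 I₀ · cos²(45°) = 0.4849 I₀.
Target fraction: 7960 / 2.19e4 lux = 0.3635 of I₀.
Need I₃/I₀ = 0.3635, so cos²(θ − 55°) = 0.3635 / 0.4849 = 0.7495.
θ − 55° = arccos(√0.7495) = 30.0°, giving θ ≈ 55 + 30.0 = 85.0°.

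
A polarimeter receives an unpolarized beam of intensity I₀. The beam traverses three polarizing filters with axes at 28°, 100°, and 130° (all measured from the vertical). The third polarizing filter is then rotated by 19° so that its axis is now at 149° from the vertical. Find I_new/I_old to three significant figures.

Before rotation:
Unpolarized light through the first polarizer → I₁ = ½ I₀, now polarized at 28°.
I₂ = I₁ cos²(100° − 28°) = 0.5 I₀ · cos²(72°) = 0.04775 I₀.
I₃ = I₂ cos²(130° − 100°) = 0.04775 I₀ · cos²(30°) = 0.03581 I₀.
After rotation:
Unpolarized light through the first polarizer → I₁ = ½ I₀, now polarized at 28°.
I₂ = I₁ cos²(100° − 28°) = 0.5 I₀ · cos²(72°) = 0.04775 I₀.
I₃ = I₂ cos²(149° − 100°) = 0.04775 I₀ · cos²(49°) = 0.02055 I₀.
Ratio = 0.02055 / 0.03581 = 0.5739.

I_new/I_old ≈ 0.574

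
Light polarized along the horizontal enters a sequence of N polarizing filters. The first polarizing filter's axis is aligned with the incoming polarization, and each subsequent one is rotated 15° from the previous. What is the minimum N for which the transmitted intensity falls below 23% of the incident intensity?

First polarizer is aligned with the polarization: full transmission.
Each further stage multiplies by cos²(15°) = 0.933.
After N polarizers: T = 0.933^(N−1). Require T < 0.23 ⇒ N−1 > ln(0.23)/ln(0.933) = 21.20, so N−1 ≥ 22 and N = 23.
Check: N=23 gives T = 0.2175 < 0.23; N=22 gives T = 0.2332.

N = 23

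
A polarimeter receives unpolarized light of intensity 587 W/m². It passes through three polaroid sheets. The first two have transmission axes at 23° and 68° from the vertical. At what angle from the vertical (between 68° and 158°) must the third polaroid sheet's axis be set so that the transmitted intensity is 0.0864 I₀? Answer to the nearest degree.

θ ≈ 122°

Unpolarized light through the first polarizer → I₁ = ½ I₀, now polarized at 23°.
I₂ = I₁ cos²(68° − 23°) = 0.5 I₀ · cos²(45°) = 0.25 I₀.
Need I₃/I₀ = 0.0864, so cos²(θ − 68°) = 0.0864 / 0.25 = 0.3456.
θ − 68° = arccos(√0.3456) = 54.0°, giving θ ≈ 68 + 54.0 = 122.0°.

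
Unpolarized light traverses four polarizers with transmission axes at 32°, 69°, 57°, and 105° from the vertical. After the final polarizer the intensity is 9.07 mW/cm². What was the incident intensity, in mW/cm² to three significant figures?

Unpolarized light through the first polarizer → I₁ = ½ I₀, now polarized at 32°.
I₂ = I₁ cos²(69° − 32°) = 0.5 I₀ · cos²(37°) = 0.3189 I₀.
I₃ = I₂ cos²(57° − 69°) = 0.3189 I₀ · cos²(12°) = 0.3051 I₀.
I₄ = I₃ cos²(105° − 57°) = 0.3051 I₀ · cos²(48°) = 0.1366 I₀.
So 9.07 mW/cm² = 0.1366 I₀, giving I₀ = 9.07/0.1366 = 66.39 mW/cm².

I₀ ≈ 66.4 mW/cm²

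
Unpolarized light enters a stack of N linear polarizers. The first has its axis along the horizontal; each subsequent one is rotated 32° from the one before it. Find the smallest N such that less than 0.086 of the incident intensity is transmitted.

N = 7

First polarizer halves the unpolarized light: factor 1/2.
Each further stage multiplies by cos²(32°) = 0.7192.
After N polarizers: T = 0.5·0.7192^(N−1). Require T < 0.086 ⇒ N−1 > ln(0.086/0.5)/ln(0.7192) = 5.34, so N−1 ≥ 6 and N = 7.
Check: N=7 gives T = 0.06919 < 0.086; N=6 gives T = 0.0962.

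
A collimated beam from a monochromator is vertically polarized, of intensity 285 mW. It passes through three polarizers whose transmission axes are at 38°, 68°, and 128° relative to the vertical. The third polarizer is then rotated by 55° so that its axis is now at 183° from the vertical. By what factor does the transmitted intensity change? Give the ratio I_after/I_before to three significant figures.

Before rotation:
I₁ = I₀ cos²(38° − 0°) = I₀ cos²(38°) = 0.621 I₀.
I₂ = I₁ cos²(68° − 38°) = 0.621 I₀ · cos²(30°) = 0.4657 I₀.
I₃ = I₂ cos²(128° − 68°) = 0.4657 I₀ · cos²(60°) = 0.1164 I₀.
After rotation:
I₁ = I₀ cos²(38° − 0°) = I₀ cos²(38°) = 0.621 I₀.
I₂ = I₁ cos²(68° − 38°) = 0.621 I₀ · cos²(30°) = 0.4657 I₀.
Angle between axes 2 and 3: 65°. I₃ = 0.4657 I₀ · cos²(65°) = 0.08318 I₀.
Ratio = 0.08318 / 0.1164 = 0.7144.

I_new/I_old ≈ 0.714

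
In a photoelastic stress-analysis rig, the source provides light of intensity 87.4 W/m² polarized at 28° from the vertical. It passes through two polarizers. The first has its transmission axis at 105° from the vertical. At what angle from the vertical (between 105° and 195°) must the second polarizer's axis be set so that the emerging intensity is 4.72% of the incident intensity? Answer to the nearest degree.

θ ≈ 120°

I₁ = I₀ cos²(105° − 28°) = I₀ cos²(77°) = 0.0506 I₀.
Need I₂/I₀ = 0.0472, so cos²(θ − 105°) = 0.0472 / 0.0506 = 0.9328.
θ − 105° = arccos(√0.9328) = 15.0°, giving θ ≈ 105 + 15.0 = 120.0°.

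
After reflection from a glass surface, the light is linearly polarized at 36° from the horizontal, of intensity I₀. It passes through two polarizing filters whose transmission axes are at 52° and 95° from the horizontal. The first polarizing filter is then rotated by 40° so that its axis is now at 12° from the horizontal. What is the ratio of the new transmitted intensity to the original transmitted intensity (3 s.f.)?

I_new/I_old ≈ 0.0251

Before rotation:
By Malus's law, I₁ = I₀ cos²(52° − 36°) = I₀ cos²(16°) = 0.924 I₀.
I₂ = I₁ cos²(95° − 52°) = 0.924 I₀ · cos²(43°) = 0.4942 I₀.
After rotation:
I₁ = I₀ cos²(12° − 36°) = I₀ cos²(24°) = 0.8346 I₀.
I₂ = I₁ cos²(95° − 12°) = 0.8346 I₀ · cos²(83°) = 0.0124 I₀.
Ratio = 0.0124 / 0.4942 = 0.02508.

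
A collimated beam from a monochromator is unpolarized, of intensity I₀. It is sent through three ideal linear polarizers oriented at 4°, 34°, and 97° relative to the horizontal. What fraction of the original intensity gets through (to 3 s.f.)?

≈ 0.0773 I₀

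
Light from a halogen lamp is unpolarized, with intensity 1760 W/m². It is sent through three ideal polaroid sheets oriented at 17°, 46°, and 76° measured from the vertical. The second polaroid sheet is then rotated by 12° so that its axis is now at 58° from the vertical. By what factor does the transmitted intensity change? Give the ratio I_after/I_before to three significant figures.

Before rotation:
Unpolarized light through the first polarizer → I₁ = ½ I₀, now polarized at 17°.
I₂ = I₁ cos²(46° − 17°) = 0.5 I₀ · cos²(29°) = 0.3825 I₀.
I₃ = I₂ cos²(76° − 46°) = 0.3825 I₀ · cos²(30°) = 0.2869 I₀.
After rotation:
Unpolarized light through the first polarizer → I₁ = ½ I₀, now polarized at 17°.
I₂ = I₁ cos²(58° − 17°) = 0.5 I₀ · cos²(41°) = 0.2848 I₀.
I₃ = I₂ cos²(76° − 58°) = 0.2848 I₀ · cos²(18°) = 0.2576 I₀.
Ratio = 0.2576 / 0.2869 = 0.898.

I_new/I_old ≈ 0.898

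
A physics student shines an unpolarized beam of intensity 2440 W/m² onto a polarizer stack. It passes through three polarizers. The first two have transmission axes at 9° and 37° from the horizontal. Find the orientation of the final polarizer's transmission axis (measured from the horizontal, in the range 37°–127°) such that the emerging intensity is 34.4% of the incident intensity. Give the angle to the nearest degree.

Unpolarized light through the first polarizer → I₁ = ½ I₀, now polarized at 9°.
I₂ = I₁ cos²(37° − 9°) = 0.5 I₀ · cos²(28°) = 0.3898 I₀.
Need I₃/I₀ = 0.344, so cos²(θ − 37°) = 0.344 / 0.3898 = 0.8825.
θ − 37° = arccos(√0.8825) = 20.0°, giving θ ≈ 37 + 20.0 = 57.0°.

θ ≈ 57°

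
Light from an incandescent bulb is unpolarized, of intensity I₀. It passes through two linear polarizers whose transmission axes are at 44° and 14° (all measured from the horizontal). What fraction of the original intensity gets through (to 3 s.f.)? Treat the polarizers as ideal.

≈ 0.375 I₀

Unpolarized light through the first polarizer → I₁ = ½ I₀, now polarized at 44°.
I₂ = I₁ cos²(14° − 44°) = 0.5 I₀ · cos²(30°) = 0.375 I₀.
Transmitted fraction = 0.375.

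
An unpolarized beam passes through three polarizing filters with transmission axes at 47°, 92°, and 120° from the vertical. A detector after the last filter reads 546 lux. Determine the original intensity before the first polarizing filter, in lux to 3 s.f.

I₀ ≈ 2800 lux

Unpolarized light through the first polarizer → I₁ = ½ I₀, now polarized at 47°.
I₂ = I₁ cos²(92° − 47°) = 0.5 I₀ · cos²(45°) = 0.25 I₀.
I₃ = I₂ cos²(120° − 92°) = 0.25 I₀ · cos²(28°) = 0.1949 I₀.
So 546 lux = 0.1949 I₀, giving I₀ = 546/0.1949 = 2801 lux.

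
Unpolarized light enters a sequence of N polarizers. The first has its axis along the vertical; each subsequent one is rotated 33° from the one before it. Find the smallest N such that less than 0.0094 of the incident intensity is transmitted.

N = 13

First polarizer halves the unpolarized light: factor 1/2.
Each further stage multiplies by cos²(33°) = 0.7034.
After N polarizers: T = 0.5·0.7034^(N−1). Require T < 0.0094 ⇒ N−1 > ln(0.0094/0.5)/ln(0.7034) = 11.29, so N−1 ≥ 12 and N = 13.
Check: N=13 gives T = 0.007331 < 0.0094; N=12 gives T = 0.01042.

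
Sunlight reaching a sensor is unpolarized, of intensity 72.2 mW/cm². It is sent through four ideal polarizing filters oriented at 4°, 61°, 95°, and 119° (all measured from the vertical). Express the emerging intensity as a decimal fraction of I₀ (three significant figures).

Unpolarized light through the first polarizer → I₁ = 72.2 mW/cm²/2 = 36.1 mW/cm², polarized at 4°.
I₂ = I₁ · cos²(57°) = 36.1 · 0.2966 = 10.71 mW/cm².
I₃ = I₂ · cos²(34°) = 10.71 · 0.6873 = 7.36 mW/cm².
I₄ = I₃ · cos²(24°) = 7.36 · 0.8346 = 6.142 mW/cm².
Transmitted fraction = 0.08507.

I/I₀ ≈ 0.0851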